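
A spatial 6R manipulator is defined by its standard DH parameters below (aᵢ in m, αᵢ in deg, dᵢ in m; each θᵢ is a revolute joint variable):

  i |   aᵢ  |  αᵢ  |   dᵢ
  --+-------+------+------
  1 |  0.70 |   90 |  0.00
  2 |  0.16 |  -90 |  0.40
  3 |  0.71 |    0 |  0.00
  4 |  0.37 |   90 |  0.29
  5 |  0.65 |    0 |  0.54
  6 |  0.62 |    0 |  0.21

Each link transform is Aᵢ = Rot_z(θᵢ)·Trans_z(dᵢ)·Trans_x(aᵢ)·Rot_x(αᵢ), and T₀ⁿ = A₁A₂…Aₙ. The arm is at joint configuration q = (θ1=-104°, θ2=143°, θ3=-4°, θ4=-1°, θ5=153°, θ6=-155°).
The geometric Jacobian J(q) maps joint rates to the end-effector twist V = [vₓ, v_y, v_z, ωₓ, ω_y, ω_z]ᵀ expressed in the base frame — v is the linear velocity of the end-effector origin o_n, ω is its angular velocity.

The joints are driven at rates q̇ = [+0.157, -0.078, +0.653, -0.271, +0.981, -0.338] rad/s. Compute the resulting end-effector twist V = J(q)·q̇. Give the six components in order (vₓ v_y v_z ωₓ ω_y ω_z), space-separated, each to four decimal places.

0.4411 -0.3903 0.2717 -0.5011 0.3157 -0.1818

o_n = [-1.0490, 0.8870, 0.2793]
J₁: ẑ×o_n = [-0.8870, -1.0490, 0.0000], ω = ẑ
J2: z=[-0.9703, 0.2419, 0.0000] o=[-0.1693, -0.6792, 0.0000] → [0.0676, 0.2710, -1.3069, -0.9703, 0.2419, 0.0000]
J3: z=[0.1456, 0.5839, -0.7986] o=[-0.5266, -0.4585, 0.0963] → [1.1814, 0.3906, 0.5010, 0.1456, 0.5839, -0.7986]
J4: z=[0.1456, 0.5839, -0.7986] o=[-0.4378, 0.1024, 0.5225] → [0.4846, 0.5236, 0.4712, 0.1456, 0.5839, -0.7986]
J5: z=[-0.9834, 0.1735, -0.0525] o=[-0.3556, 0.5651, 0.5128] → [-0.0236, -0.1932, -0.1963, -0.9834, 0.1735, -0.0525]
J6: z=[-0.9834, 0.1735, -0.0525] o=[-0.9062, 0.3718, -0.0985] → [0.0925, 0.3790, -0.4819, -0.9834, 0.1735, -0.0525]
V = J·q̇ = [0.4411, -0.3903, 0.2717, -0.5011, 0.3157, -0.1818]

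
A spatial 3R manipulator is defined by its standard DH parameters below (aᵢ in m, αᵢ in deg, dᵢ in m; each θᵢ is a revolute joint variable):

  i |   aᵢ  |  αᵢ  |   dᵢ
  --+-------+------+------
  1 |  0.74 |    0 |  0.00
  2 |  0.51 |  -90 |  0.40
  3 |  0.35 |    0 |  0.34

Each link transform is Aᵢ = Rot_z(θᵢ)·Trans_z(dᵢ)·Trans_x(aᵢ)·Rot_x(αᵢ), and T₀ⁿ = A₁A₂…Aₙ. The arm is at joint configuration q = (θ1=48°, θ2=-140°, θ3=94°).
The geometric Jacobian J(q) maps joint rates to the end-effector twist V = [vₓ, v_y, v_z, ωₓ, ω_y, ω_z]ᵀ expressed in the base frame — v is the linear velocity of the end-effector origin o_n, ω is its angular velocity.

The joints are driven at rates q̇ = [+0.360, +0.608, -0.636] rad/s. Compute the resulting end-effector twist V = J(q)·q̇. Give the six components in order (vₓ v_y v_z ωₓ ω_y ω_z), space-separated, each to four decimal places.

0.2755 0.2688 -0.0155 -0.6356 0.0222 0.9680

o_n = [0.8180, 0.0528, 0.0509]
J₁: ẑ×o_n = [-0.0528, 0.8180, 0.0000], ω = ẑ
J2: z=[0.0000, 0.0000, 1.0000] o=[0.4952, 0.5499, 0.0000] → [0.4972, 0.3228, -0.0000, 0.0000, 0.0000, 1.0000]
J3: z=[0.9994, -0.0349, 0.0000] o=[0.4774, 0.0402, 0.4000] → [0.0122, 0.3489, 0.0244, 0.9994, -0.0349, 0.0000]
V = J·q̇ = [0.2755, 0.2688, -0.0155, -0.6356, 0.0222, 0.9680]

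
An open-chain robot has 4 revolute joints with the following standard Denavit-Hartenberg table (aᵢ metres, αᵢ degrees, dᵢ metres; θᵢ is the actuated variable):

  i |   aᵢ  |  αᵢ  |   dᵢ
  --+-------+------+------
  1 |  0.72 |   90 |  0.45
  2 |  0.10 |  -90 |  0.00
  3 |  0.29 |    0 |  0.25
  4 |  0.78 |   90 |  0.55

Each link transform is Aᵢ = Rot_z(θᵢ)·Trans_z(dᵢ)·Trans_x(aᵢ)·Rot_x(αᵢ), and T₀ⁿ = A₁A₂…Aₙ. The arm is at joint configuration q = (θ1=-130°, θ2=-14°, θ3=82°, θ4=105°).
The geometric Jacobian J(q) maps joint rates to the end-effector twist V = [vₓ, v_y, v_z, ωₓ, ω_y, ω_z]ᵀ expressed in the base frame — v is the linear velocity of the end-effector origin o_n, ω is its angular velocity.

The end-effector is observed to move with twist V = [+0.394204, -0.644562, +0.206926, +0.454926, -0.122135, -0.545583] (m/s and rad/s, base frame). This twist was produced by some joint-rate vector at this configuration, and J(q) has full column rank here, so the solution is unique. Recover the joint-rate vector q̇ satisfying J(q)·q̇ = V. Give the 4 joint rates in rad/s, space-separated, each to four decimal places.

o_n = [-0.0447, -0.3522, 1.3796]
J₁: ẑ×o_n = [0.3522, -0.0447, 0.0000], ω = ẑ
J2: z=[-0.7660, 0.6428, 0.0000] o=[-0.4628, -0.5516, 0.4500] → [0.5975, 0.7121, -0.4215, -0.7660, 0.6428, 0.0000]
J3: z=[-0.1555, -0.1853, 0.9703] o=[-0.5252, -0.6259, 0.4258] → [-0.4423, 0.6145, 0.0465, -0.1555, -0.1853, 0.9703]
J4: z=[-0.1555, -0.1853, 0.9703] o=[-0.3692, -0.8868, 0.6586] → [-0.6523, 0.4270, -0.0230, -0.1555, -0.1853, 0.9703]
q̇ = J⁺·V = [0.2520, -0.4270, 0.1160, -0.9380]

0.2520 -0.4270 0.1160 -0.9380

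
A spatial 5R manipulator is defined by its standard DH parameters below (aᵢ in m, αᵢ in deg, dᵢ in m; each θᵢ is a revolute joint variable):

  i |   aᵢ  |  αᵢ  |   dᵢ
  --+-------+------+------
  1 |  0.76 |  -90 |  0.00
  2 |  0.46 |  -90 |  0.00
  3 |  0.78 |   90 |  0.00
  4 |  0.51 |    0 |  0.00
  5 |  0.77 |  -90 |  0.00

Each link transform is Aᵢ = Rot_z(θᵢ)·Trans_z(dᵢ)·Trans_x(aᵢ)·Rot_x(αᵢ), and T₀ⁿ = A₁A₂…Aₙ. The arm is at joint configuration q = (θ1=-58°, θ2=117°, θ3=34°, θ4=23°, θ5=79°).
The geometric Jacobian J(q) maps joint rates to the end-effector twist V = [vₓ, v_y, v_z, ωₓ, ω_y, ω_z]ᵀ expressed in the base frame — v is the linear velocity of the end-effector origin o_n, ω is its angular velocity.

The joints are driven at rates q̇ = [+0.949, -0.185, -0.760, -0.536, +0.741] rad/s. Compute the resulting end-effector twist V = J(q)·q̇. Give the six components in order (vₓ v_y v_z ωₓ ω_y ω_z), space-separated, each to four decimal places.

0.4507 -0.6428 -0.7780 0.3185 -0.5381 0.5018

o_n = [-0.8915, 0.2772, -0.7822]
J₁: ẑ×o_n = [-0.2772, -0.8915, 0.0000], ω = ẑ
J2: z=[0.8480, 0.5299, 0.0000] o=[0.4027, -0.6445, 0.0000] → [-0.4145, 0.6633, 1.4675, 0.8480, 0.5299, 0.0000]
J3: z=[-0.4722, 0.7556, 0.4540] o=[0.2921, -0.4674, -0.4099] → [-0.6193, -0.7131, 0.5428, -0.4722, 0.7556, 0.4540]
J4: z=[0.5685, 0.6546, -0.4982] o=[-0.2334, -0.4496, -0.9860] → [0.4956, 0.2120, 0.8440, 0.5685, 0.6546, -0.4982]
J5: z=[0.5685, 0.6546, -0.4982] o=[-0.6437, -0.2883, -1.2423] → [0.5830, -0.1382, 0.4837, 0.5685, 0.6546, -0.4982]
V = J·q̇ = [0.4507, -0.6428, -0.7780, 0.3185, -0.5381, 0.5018]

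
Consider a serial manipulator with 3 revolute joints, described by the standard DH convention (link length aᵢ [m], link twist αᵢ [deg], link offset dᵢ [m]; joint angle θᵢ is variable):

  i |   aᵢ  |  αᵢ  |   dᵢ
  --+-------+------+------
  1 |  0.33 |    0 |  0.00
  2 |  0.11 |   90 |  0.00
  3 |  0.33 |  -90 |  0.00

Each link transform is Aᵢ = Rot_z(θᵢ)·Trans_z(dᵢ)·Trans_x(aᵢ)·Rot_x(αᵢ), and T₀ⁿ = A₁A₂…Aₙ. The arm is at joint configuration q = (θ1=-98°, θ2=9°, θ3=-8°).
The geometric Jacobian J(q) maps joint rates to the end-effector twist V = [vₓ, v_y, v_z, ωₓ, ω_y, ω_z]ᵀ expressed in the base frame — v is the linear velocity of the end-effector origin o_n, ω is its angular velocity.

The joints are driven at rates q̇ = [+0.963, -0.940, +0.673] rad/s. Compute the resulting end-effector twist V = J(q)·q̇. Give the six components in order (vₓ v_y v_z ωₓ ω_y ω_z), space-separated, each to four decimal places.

0.3253 -0.0750 0.2199 -0.6729 -0.0117 0.0230

o_n = [-0.0383, -0.7635, -0.0459]
J₁: ẑ×o_n = [0.7635, -0.0383, 0.0000], ω = ẑ
J2: z=[0.0000, 0.0000, 1.0000] o=[-0.0459, -0.3268, 0.0000] → [0.4367, 0.0076, -0.0000, 0.0000, 0.0000, 1.0000]
J3: z=[-0.9998, -0.0175, 0.0000] o=[-0.0440, -0.4368, 0.0000] → [0.0008, -0.0459, 0.3268, -0.9998, -0.0175, 0.0000]
V = J·q̇ = [0.3253, -0.0750, 0.2199, -0.6729, -0.0117, 0.0230]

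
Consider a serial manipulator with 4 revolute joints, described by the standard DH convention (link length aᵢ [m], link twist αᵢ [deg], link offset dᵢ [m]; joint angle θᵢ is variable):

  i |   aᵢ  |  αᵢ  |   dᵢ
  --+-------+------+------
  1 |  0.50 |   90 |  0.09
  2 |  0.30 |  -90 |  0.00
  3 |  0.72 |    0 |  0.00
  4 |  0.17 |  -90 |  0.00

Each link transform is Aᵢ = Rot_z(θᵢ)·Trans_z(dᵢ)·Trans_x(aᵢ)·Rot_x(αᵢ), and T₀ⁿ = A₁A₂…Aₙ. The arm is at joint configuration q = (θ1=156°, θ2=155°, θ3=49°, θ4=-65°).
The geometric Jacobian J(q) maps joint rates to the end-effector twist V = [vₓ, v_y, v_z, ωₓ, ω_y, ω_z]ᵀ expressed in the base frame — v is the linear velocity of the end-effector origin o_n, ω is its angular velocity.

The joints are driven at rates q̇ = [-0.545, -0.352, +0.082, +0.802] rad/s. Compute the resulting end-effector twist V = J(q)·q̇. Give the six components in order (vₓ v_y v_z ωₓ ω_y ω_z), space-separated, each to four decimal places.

-0.5287 -0.1728 0.2972 0.1981 -0.4735 -1.3462

o_n = [0.1160, -0.5952, 0.4855]
J₁: ẑ×o_n = [0.5952, 0.1160, -0.0000], ω = ẑ
J2: z=[0.4067, 0.9135, 0.0000] o=[-0.4568, 0.2034, 0.0900] → [0.3613, -0.1609, -0.8481, 0.4067, 0.9135, 0.0000]
J3: z=[0.3861, -0.1719, -0.9063] o=[-0.2084, 0.0928, 0.2168] → [-0.6697, -0.3978, -0.2098, 0.3861, -0.1719, -0.9063]
J4: z=[0.3861, -0.1719, -0.9063] o=[-0.0383, -0.5778, 0.4164] → [-0.0277, -0.1666, 0.0198, 0.3861, -0.1719, -0.9063]
V = J·q̇ = [-0.5287, -0.1728, 0.2972, 0.1981, -0.4735, -1.3462]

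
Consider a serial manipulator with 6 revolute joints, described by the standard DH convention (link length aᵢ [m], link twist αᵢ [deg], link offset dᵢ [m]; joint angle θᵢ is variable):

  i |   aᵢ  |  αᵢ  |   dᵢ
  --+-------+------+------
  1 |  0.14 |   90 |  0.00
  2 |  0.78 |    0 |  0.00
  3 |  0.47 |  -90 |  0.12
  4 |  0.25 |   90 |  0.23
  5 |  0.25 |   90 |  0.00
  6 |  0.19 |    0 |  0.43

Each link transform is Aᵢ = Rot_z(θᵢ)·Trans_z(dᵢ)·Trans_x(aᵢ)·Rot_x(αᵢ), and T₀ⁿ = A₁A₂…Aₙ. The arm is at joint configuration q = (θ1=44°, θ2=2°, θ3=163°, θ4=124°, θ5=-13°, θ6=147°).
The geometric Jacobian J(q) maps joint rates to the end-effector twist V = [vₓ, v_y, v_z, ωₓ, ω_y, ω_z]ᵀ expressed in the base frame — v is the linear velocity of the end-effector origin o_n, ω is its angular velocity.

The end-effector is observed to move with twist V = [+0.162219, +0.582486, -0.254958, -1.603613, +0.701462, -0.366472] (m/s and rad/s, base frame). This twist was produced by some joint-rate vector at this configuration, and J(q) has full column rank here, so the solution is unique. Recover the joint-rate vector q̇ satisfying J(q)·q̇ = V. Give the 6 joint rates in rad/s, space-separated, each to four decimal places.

-0.0990 -0.7990 -0.3030 -0.0330 0.7650 -0.4760

o_n = [0.3121, 0.4935, 0.3383]
J₁: ẑ×o_n = [-0.4935, 0.3121, 0.0000], ω = ẑ
J2: z=[0.6947, -0.7193, 0.0000] o=[0.1007, 0.0973, 0.0000] → [-0.2434, -0.2350, 0.4274, 0.6947, -0.7193, 0.0000]
J3: z=[0.6947, -0.7193, 0.0000] o=[0.6615, 0.6388, 0.0272] → [-0.2238, -0.2161, -0.3522, 0.6947, -0.7193, 0.0000]
J4: z=[-0.1862, -0.1798, -0.9659] o=[0.4182, 0.2371, 0.1489] → [0.2136, 0.1378, -0.0668, -0.1862, -0.1798, -0.9659]
J5: z=[-0.9645, -0.1540, 0.2146] o=[0.3286, 0.4386, -0.1095] → [-0.0808, 0.4284, -0.0555, -0.9645, -0.1540, 0.2146]
J6: z=[0.2236, -0.0434, 0.9737] o=[0.2934, 0.6854, -0.0904] → [0.1682, -0.0776, -0.0421, 0.2236, -0.0434, 0.9737]
q̇ = J⁺·V = [-0.0990, -0.7990, -0.3030, -0.0330, 0.7650, -0.4760]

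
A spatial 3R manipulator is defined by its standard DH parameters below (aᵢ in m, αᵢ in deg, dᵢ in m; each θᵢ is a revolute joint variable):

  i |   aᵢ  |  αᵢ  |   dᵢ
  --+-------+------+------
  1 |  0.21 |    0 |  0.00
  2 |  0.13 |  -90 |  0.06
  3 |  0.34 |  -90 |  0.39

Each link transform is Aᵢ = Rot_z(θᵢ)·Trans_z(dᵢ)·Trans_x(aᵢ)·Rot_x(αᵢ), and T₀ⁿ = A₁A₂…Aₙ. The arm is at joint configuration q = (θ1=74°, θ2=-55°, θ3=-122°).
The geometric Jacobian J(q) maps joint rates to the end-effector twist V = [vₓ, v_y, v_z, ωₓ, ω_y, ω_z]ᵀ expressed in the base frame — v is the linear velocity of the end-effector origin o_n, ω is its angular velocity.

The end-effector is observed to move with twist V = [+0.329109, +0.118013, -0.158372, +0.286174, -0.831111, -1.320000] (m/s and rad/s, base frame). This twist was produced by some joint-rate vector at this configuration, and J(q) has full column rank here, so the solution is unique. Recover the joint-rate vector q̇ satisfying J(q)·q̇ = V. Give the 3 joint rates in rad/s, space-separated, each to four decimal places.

o_n = [-0.1165, 0.5543, 0.3483]
J₁: ẑ×o_n = [-0.5543, -0.1165, 0.0000], ω = ẑ
J2: z=[0.0000, 0.0000, 1.0000] o=[0.0579, 0.2019, 0.0000] → [-0.3524, -0.1744, 0.0000, 0.0000, 0.0000, 1.0000]
J3: z=[-0.3256, 0.9455, 0.0000] o=[0.1808, 0.2442, 0.0600] → [0.2726, 0.0939, 0.1802, -0.3256, 0.9455, 0.0000]
q̇ = J⁺·V = [-0.5130, -0.8070, -0.8790]

-0.5130 -0.8070 -0.8790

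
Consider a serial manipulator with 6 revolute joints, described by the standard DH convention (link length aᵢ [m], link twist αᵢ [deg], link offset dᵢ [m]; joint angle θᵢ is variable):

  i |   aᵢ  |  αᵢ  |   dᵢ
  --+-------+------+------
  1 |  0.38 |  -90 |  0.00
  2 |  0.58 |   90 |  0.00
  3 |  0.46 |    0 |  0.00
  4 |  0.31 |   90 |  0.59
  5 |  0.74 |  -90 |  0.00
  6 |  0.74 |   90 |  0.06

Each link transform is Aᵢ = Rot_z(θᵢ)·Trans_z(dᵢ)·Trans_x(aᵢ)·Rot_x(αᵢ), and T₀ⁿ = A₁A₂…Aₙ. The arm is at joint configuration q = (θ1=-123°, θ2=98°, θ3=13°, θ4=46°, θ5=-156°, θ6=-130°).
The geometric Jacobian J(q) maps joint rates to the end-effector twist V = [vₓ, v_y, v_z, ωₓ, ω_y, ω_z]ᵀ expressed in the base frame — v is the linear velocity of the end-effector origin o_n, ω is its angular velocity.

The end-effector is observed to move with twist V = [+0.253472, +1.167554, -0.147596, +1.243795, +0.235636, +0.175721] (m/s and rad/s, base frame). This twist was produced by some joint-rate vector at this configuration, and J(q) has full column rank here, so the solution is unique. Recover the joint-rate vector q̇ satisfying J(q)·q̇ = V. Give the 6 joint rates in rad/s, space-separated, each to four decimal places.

o_n = [-0.4105, -0.4323, -1.6063]
J₁: ẑ×o_n = [0.4323, -0.4105, 0.0000], ω = ẑ
J2: z=[0.8387, -0.5446, 0.0000] o=[-0.2070, -0.3187, 0.0000] → [0.8748, 1.3471, -0.2061, 0.8387, -0.5446, 0.0000]
J3: z=[-0.5393, -0.8305, -0.1392] o=[-0.1630, -0.2510, -0.5744] → [0.8318, -0.5221, -0.1078, -0.5393, -0.8305, -0.1392]
J4: z=[-0.5393, -0.8305, -0.1392] o=[-0.0422, -0.2550, -1.0182] → [0.4637, -0.2659, -0.2102, -0.5393, -0.8305, -0.1392]
J5: z=[-0.3670, 0.3806, -0.8488] o=[-0.1255, -0.8711, -1.2584] → [0.2401, 0.1143, -0.0526, -0.3670, 0.3806, -0.8488]
J6: z=[0.8010, 0.5933, -0.0803] o=[-0.4755, -0.3462, -0.8717] → [-0.4427, 0.5831, -0.1075, 0.8010, 0.5933, -0.0803]
q̇ = J⁺·V = [0.1560, 0.5990, 0.2670, -0.4100, -0.0750, 0.7950]

0.1560 0.5990 0.2670 -0.4100 -0.0750 0.7950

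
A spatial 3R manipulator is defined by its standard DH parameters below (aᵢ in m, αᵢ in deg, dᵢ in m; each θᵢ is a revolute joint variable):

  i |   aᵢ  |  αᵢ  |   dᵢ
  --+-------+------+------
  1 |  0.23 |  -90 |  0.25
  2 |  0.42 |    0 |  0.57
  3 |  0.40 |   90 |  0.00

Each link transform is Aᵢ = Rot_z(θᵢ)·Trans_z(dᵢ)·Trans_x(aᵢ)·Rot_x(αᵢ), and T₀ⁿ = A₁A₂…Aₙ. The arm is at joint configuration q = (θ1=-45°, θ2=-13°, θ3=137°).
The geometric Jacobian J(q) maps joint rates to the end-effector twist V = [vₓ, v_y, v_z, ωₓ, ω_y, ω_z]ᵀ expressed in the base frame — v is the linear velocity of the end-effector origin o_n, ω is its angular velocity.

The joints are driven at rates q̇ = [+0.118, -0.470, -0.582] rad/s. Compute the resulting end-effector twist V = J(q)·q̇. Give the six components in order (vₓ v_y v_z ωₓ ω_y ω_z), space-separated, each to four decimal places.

o_n = [0.6969, 0.1092, 0.0129]
J₁: ẑ×o_n = [-0.1092, 0.6969, 0.0000], ω = ẑ
J2: z=[0.7071, 0.7071, 0.0000] o=[0.1626, -0.1626, 0.2500] → [-0.1677, 0.1677, -0.1856, 0.7071, 0.7071, 0.0000]
J3: z=[0.7071, 0.7071, 0.0000] o=[0.8551, -0.0490, 0.3445] → [-0.2345, 0.2345, 0.2237, 0.7071, 0.7071, 0.0000]
V = J·q̇ = [0.2024, -0.1330, -0.0430, -0.7439, -0.7439, 0.1180]

0.2024 -0.1330 -0.0430 -0.7439 -0.7439 0.1180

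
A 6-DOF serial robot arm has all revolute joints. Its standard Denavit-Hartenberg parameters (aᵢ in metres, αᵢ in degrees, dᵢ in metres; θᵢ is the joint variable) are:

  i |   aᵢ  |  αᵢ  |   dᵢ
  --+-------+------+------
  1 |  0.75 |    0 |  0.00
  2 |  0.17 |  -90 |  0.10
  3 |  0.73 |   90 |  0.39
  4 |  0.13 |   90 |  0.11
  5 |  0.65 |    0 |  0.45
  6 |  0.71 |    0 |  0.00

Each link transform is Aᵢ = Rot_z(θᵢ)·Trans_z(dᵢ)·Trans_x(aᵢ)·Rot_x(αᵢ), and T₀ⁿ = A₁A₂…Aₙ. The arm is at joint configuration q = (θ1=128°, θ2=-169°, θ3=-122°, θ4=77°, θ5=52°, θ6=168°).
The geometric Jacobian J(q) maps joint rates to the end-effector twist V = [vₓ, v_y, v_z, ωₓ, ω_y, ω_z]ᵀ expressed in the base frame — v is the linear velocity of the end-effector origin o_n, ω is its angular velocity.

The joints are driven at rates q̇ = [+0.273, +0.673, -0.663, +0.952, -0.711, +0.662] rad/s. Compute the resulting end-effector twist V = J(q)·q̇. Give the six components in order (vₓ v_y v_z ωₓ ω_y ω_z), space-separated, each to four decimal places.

-0.5925 0.5019 -0.2083 -1.0179 0.0210 0.4010

o_n = [-0.7250, 1.1848, 1.0004]
J₁: ẑ×o_n = [-1.1848, -0.7250, 0.0000], ω = ẑ
J2: z=[0.0000, 0.0000, 1.0000] o=[-0.4617, 0.5910, 0.0000] → [-0.5937, -0.2632, 0.0000, 0.0000, 0.0000, 1.0000]
J3: z=[0.6561, 0.7547, 0.0000] o=[-0.3334, 0.4795, 0.1000] → [0.6796, -0.5907, 0.7582, 0.6561, 0.7547, 0.0000]
J4: z=[-0.6400, 0.5564, -0.5299] o=[-0.3695, 1.0276, 0.7191] → [0.2398, 0.3684, 0.0972, -0.6400, 0.5564, -0.5299]
J5: z=[-0.5373, 0.1690, 0.8263] o=[-0.3685, 1.1946, 0.6856] → [0.0613, -0.1254, 0.0655, -0.5373, 0.1690, 0.8263]
J6: z=[-0.5373, 0.1690, 0.8263] o=[-0.7183, 1.8812, 0.8623] → [0.5988, 0.0687, 0.3753, -0.5373, 0.1690, 0.8263]
V = J·q̇ = [-0.5925, 0.5019, -0.2083, -1.0179, 0.0210, 0.4010]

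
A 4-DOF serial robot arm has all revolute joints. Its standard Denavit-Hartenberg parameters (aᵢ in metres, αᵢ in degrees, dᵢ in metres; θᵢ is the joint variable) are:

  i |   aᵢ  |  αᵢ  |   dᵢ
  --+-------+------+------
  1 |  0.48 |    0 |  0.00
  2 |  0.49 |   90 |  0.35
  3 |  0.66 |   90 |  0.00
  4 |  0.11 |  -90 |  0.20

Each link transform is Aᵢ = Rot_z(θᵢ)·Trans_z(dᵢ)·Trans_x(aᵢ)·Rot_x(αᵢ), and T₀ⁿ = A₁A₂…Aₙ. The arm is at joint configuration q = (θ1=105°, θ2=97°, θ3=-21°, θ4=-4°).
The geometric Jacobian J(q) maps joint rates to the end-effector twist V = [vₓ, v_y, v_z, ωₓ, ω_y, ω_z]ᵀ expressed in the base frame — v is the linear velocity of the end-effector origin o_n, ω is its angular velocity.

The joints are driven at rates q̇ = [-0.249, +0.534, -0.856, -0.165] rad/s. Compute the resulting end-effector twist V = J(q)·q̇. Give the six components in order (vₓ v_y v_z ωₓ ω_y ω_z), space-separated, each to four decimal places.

o_n = [-1.1755, 0.0306, -0.1126]
J₁: ẑ×o_n = [-0.0306, -1.1755, 0.0000], ω = ẑ
J2: z=[0.0000, 0.0000, 1.0000] o=[-0.1242, 0.4636, 0.0000] → [0.4330, -1.0513, 0.0000, 0.0000, 0.0000, 1.0000]
J3: z=[-0.3746, 0.9272, 0.0000] o=[-0.5786, 0.2801, 0.3500] → [-0.4289, -0.1733, 0.6469, -0.3746, 0.9272, 0.0000]
J4: z=[0.3323, 0.1342, -0.9336] o=[-1.1498, 0.0493, 0.1135] → [-0.0477, 0.0991, -0.0027, 0.3323, 0.1342, -0.9336]
V = J·q̇ = [0.6139, -0.1367, -0.5533, 0.2658, -0.8158, 0.4390]

0.6139 -0.1367 -0.5533 0.2658 -0.8158 0.4390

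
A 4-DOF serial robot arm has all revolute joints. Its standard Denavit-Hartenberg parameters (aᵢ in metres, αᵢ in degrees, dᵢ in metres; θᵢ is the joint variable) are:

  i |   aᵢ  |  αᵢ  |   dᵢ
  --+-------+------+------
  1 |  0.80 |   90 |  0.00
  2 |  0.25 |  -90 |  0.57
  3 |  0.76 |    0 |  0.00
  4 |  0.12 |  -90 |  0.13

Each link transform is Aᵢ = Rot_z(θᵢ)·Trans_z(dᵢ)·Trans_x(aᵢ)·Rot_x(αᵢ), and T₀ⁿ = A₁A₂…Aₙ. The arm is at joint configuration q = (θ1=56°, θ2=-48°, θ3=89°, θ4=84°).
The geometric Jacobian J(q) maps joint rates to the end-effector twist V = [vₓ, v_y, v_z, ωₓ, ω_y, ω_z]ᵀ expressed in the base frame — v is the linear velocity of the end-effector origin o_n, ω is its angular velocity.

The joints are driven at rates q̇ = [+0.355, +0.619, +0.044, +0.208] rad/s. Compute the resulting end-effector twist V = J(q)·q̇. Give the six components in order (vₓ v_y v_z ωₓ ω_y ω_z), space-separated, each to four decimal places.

o_n = [0.3858, 0.9377, -0.0201]
J₁: ẑ×o_n = [-0.9377, 0.3858, 0.0000], ω = ẑ
J2: z=[0.8290, -0.5592, 0.0000] o=[0.4474, 0.6632, 0.0000] → [0.0113, 0.0167, 0.1931, 0.8290, -0.5592, 0.0000]
J3: z=[0.4156, 0.6161, 0.6691] o=[1.0134, 0.4832, -0.1858] → [-0.2021, -0.4888, 0.5756, 0.4156, 0.6161, 0.6691]
J4: z=[0.4156, 0.6161, 0.6691] o=[0.3884, 0.9155, -0.1956] → [0.0933, -0.0747, 0.0109, 0.4156, 0.6161, 0.6691]
V = J·q̇ = [-0.3154, 0.1102, 0.1471, 0.6179, -0.1909, 0.5236]

-0.3154 0.1102 0.1471 0.6179 -0.1909 0.5236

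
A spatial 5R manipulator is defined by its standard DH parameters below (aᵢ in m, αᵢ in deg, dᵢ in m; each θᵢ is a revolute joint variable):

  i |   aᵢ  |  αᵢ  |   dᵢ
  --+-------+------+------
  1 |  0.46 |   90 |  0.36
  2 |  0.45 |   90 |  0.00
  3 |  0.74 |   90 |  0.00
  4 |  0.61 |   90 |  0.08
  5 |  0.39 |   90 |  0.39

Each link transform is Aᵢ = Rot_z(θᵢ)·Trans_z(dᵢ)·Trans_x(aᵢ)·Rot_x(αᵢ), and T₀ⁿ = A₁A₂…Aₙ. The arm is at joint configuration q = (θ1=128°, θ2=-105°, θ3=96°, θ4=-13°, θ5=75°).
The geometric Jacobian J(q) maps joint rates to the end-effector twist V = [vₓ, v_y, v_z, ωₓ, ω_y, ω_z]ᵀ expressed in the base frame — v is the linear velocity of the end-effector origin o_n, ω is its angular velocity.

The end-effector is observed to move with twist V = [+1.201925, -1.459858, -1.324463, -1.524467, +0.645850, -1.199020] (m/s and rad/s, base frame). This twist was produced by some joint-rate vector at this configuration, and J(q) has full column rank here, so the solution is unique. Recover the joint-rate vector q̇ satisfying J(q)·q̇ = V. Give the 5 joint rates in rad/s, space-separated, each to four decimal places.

-0.6080 -0.6490 -0.7960 0.1790 0.7750

o_n = [0.6091, 1.4706, -0.5173]
J₁: ẑ×o_n = [-1.4706, 0.6091, 0.0000], ω = ẑ
J2: z=[0.7880, 0.6157, 0.0000] o=[-0.2832, 0.3625, 0.3600] → [-0.5401, 0.6914, 0.3239, 0.7880, 0.6157, 0.0000]
J3: z=[0.5947, -0.7612, 0.2588] o=[-0.2115, 0.2707, -0.0747] → [0.0264, 0.4756, 1.3382, 0.5947, -0.7612, 0.2588]
J4: z=[0.2408, -0.1385, -0.9606] o=[0.3561, 0.7396, 0.0000] → [0.7739, -0.1184, 0.2111, 0.2408, -0.1385, -0.9606]
J5: z=[-0.7520, 0.5991, -0.2749] o=[0.7497, 1.2095, -0.0523] → [-0.2068, -0.3110, -0.1121, -0.7520, 0.5991, -0.2749]
q̇ = J⁺·V = [-0.6080, -0.6490, -0.7960, 0.1790, 0.7750]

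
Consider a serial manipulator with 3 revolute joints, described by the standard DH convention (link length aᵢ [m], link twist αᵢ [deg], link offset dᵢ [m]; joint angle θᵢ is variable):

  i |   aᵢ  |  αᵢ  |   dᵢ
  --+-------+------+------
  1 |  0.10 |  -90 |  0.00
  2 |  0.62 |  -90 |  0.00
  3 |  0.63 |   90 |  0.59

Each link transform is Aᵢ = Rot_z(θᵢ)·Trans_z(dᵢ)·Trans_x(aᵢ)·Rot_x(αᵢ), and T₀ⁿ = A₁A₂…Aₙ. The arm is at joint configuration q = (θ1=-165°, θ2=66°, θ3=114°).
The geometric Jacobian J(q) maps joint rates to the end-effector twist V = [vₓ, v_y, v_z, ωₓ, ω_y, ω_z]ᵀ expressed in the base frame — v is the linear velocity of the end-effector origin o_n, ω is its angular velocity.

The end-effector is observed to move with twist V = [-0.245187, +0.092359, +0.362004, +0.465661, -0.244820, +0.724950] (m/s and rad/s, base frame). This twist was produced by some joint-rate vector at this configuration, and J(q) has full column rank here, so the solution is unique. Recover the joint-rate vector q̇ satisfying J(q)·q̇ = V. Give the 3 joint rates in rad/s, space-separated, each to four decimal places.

0.8970 0.3570 0.4230

o_n = [0.1322, 0.6312, -0.5723]
J₁: ẑ×o_n = [-0.6312, 0.1322, 0.0000], ω = ẑ
J2: z=[0.2588, -0.9659, 0.0000] o=[-0.0966, -0.0259, 0.0000] → [0.5528, 0.1481, 0.3910, 0.2588, -0.9659, 0.0000]
J3: z=[0.8824, 0.2364, -0.4067] o=[-0.3402, -0.0912, -0.5664] → [0.2924, -0.1869, 0.5258, 0.8824, 0.2364, -0.4067]
q̇ = J⁺·V = [0.8970, 0.3570, 0.4230]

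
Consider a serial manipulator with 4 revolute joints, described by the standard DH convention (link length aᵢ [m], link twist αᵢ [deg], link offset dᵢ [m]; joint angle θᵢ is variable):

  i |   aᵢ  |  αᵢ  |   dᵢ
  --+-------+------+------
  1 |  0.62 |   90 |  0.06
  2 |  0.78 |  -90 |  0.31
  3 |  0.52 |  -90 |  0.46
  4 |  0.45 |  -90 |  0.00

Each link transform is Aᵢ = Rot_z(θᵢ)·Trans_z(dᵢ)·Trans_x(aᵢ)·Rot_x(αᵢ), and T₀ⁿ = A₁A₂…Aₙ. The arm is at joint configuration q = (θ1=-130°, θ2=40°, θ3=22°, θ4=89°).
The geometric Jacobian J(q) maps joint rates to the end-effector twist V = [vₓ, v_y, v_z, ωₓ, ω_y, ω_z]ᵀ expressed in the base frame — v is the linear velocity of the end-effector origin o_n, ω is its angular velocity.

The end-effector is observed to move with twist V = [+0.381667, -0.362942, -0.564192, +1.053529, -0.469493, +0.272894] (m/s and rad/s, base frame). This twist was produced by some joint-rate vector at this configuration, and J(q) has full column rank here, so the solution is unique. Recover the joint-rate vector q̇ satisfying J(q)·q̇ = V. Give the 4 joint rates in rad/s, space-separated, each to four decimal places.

0.3840 -0.3300 0.1190 0.8400

o_n = [-1.1054, -1.1428, 0.8837]
J₁: ẑ×o_n = [1.1428, -1.1054, 0.0000], ω = ẑ
J2: z=[-0.7660, 0.6428, 0.0000] o=[-0.3985, -0.4749, 0.0600] → [0.5295, 0.6310, 0.9660, -0.7660, 0.6428, 0.0000]
J3: z=[0.4132, 0.4924, 0.7660] o=[-1.0201, -0.7334, 0.5614] → [0.4723, -0.1986, -0.1271, 0.4132, 0.4924, 0.7660]
J4: z=[0.8947, -0.3762, -0.2408] o=[-0.9182, -0.9150, 1.2237] → [0.0731, 0.3493, -0.2742, 0.8947, -0.3762, -0.2408]
q̇ = J⁺·V = [0.3840, -0.3300, 0.1190, 0.8400]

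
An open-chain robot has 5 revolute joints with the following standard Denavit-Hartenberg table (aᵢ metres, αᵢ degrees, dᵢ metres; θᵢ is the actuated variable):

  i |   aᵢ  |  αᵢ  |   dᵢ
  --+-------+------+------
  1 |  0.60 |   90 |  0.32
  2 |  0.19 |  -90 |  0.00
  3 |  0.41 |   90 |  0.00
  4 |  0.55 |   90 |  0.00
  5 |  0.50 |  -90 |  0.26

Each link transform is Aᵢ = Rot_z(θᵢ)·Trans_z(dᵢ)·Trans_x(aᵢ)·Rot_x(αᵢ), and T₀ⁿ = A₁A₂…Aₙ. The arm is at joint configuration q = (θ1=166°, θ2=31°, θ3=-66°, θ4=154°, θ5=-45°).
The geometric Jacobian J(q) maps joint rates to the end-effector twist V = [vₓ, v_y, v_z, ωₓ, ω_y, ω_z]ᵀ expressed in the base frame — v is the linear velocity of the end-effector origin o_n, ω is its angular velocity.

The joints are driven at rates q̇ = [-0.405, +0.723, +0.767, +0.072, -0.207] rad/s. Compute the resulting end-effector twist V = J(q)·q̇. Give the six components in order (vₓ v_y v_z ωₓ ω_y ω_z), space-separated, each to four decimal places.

0.5371 -0.0514 -0.1819 0.5377 0.5558 0.0401

o_n = [-0.6951, -0.2462, 1.0637]
J₁: ẑ×o_n = [0.2462, -0.6951, 0.0000], ω = ẑ
J2: z=[0.2419, 0.9703, 0.0000] o=[-0.5822, 0.1452, 0.3200] → [0.7216, -0.1799, 0.0149, 0.2419, 0.9703, 0.0000]
J3: z=[0.4997, -0.1246, 0.8572] o=[-0.7402, 0.1846, 0.4179] → [0.2887, -0.2841, -0.2096, 0.4997, -0.1246, 0.8572]
J4: z=[0.8582, 0.2052, -0.4705] o=[-0.7883, 0.5826, 0.5037] → [-0.2750, -0.5244, -0.7303, 0.8582, 0.2052, -0.4705]
J5: z=[0.3978, 0.3136, 0.8622] o=[-0.6098, 0.0726, 0.6069] → [0.4181, -0.2552, -0.1001, 0.3978, 0.3136, 0.8622]
V = J·q̇ = [0.5371, -0.0514, -0.1819, 0.5377, 0.5558, 0.0401]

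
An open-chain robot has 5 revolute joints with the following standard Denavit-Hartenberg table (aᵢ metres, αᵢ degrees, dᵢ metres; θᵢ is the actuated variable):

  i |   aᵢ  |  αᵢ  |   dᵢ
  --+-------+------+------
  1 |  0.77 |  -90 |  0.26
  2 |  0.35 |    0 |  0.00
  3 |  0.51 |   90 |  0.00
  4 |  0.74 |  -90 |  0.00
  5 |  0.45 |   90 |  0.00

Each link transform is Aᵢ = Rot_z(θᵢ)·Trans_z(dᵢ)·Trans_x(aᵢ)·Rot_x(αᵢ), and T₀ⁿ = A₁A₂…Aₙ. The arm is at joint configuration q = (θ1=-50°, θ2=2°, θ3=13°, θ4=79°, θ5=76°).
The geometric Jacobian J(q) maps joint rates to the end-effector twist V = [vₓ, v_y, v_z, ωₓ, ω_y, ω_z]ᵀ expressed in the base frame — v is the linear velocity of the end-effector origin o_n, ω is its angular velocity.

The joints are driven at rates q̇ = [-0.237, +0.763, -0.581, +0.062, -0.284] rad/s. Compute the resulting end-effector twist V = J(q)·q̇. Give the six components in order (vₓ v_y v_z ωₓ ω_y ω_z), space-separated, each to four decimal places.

o_n = [1.7027, -0.7328, -0.3479]
J₁: ẑ×o_n = [0.7328, 1.7027, -0.0000], ω = ẑ
J2: z=[0.7660, 0.6428, 0.0000] o=[0.4949, -0.5899, 0.2600] → [-0.3907, 0.4657, -0.8859, 0.7660, 0.6428, 0.0000]
J3: z=[0.7660, 0.6428, 0.0000] o=[0.7198, -0.8578, 0.2478] → [-0.3829, 0.4563, -0.5361, 0.7660, 0.6428, 0.0000]
J4: z=[0.1664, -0.1983, 0.9659] o=[1.0364, -1.2352, 0.1158] → [-0.3933, 0.7207, 0.2157, 0.1664, -0.1983, 0.9659]
J5: z=[-0.4633, 0.8490, 0.2541] o=[1.6806, -0.8727, 0.0792] → [-0.3982, -0.1923, -0.0836, -0.4633, 0.8490, 0.2541]
V = J·q̇ = [-0.1607, -0.2141, -0.3273, 0.2813, -0.1364, -0.2493]

-0.1607 -0.2141 -0.3273 0.2813 -0.1364 -0.2493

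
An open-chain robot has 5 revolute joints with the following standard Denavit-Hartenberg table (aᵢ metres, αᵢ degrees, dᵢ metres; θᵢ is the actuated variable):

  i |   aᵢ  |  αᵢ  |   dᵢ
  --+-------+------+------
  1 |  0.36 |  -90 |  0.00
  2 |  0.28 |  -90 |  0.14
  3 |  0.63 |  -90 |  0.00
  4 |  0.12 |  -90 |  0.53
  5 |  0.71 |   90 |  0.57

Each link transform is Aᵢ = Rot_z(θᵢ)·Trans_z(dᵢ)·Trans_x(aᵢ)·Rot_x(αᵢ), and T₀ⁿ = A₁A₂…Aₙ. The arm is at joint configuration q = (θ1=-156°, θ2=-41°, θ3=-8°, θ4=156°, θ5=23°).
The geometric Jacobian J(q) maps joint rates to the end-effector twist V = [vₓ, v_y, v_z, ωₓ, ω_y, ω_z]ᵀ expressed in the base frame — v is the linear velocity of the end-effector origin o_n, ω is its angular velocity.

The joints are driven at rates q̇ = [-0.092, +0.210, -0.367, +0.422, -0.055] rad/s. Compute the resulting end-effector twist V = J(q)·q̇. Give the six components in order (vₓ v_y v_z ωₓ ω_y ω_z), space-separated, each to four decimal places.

o_n = [-0.5213, -0.0645, -0.1492]
J₁: ẑ×o_n = [0.0645, -0.5213, 0.0000], ω = ẑ
J2: z=[0.4067, -0.9135, 0.0000] o=[-0.3289, -0.1464, 0.0000] → [0.1363, 0.0607, -0.1425, 0.4067, -0.9135, 0.0000]
J3: z=[-0.5993, -0.2668, -0.7547] o=[-0.4650, -0.3603, 0.1837] → [0.3120, -0.1570, -0.1923, -0.5993, -0.2668, -0.7547]
J4: z=[-0.4987, 0.8619, 0.0913] o=[-0.8595, -0.6319, 0.5930] → [-0.6915, -0.3393, -0.5744, -0.4987, 0.8619, 0.0913]
J5: z=[-0.2928, -0.0684, -0.9537] o=[-1.0259, -0.1148, 0.6070] → [0.0996, -0.7027, 0.0198, -0.2928, -0.0684, -0.9537]
V = J·q̇ = [-0.3891, 0.0138, -0.2029, 0.1110, 0.2736, 0.2760]

-0.3891 0.0138 -0.2029 0.1110 0.2736 0.2760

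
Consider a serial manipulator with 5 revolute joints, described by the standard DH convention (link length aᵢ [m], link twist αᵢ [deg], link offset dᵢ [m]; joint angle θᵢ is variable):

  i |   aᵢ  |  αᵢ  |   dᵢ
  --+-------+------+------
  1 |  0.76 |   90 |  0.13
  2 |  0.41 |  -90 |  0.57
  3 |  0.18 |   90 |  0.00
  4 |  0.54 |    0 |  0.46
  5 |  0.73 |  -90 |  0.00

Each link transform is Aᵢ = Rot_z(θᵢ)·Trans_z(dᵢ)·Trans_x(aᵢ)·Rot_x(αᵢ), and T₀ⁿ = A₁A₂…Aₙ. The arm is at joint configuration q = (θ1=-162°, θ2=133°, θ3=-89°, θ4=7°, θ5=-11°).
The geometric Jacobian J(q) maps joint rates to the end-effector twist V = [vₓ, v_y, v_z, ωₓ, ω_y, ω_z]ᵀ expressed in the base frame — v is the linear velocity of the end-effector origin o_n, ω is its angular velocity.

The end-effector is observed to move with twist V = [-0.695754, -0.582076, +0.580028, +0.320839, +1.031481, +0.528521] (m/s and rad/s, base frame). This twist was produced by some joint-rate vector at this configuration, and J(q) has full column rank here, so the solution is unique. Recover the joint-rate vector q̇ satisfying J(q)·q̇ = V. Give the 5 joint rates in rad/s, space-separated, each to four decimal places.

0.7070 0.8870 0.5780 0.5060 -0.8010

o_n = [-1.3533, 1.6863, 0.1018]
J₁: ẑ×o_n = [-1.6863, -1.3533, 0.0000], ω = ẑ
J2: z=[-0.3090, 0.9511, 0.0000] o=[-0.7228, -0.2349, 0.1300] → [-0.0269, -0.0087, 0.0060, -0.3090, 0.9511, 0.0000]
J3: z=[0.6956, 0.2260, -0.6820] o=[-0.6330, 0.3937, 0.4299] → [0.8075, 0.7195, 1.0619, 0.6956, 0.2260, -0.6820]
J4: z=[-0.6539, -0.1941, -0.7312] o=[-0.6866, 0.5655, 0.4322] → [0.8838, 0.2715, -0.8624, -0.6539, -0.1941, -0.7312]
J5: z=[-0.6539, -0.1941, -0.7312] o=[-1.1011, 1.0027, 0.0577] → [0.4914, 0.2132, -0.4960, -0.6539, -0.1941, -0.7312]
q̇ = J⁺·V = [0.7070, 0.8870, 0.5780, 0.5060, -0.8010]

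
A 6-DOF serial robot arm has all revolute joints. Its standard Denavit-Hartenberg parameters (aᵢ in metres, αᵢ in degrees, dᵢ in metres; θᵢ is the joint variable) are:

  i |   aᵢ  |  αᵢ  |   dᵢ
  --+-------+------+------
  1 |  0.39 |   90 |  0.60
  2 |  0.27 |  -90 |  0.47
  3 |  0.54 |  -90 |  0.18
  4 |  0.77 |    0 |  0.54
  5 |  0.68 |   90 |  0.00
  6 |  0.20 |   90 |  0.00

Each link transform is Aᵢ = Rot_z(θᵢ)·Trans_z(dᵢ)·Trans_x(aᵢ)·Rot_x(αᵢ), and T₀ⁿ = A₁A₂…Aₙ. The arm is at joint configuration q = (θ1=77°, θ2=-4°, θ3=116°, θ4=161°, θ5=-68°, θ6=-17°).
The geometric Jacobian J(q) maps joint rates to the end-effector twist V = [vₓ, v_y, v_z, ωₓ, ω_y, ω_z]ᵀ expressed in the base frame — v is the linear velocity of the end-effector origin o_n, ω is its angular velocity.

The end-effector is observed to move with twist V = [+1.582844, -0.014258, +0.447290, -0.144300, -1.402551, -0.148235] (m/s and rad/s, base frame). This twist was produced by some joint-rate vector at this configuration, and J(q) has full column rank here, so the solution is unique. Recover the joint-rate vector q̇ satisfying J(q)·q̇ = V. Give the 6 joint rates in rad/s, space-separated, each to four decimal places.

o_n = [0.9277, 0.0569, -0.3343]
J₁: ẑ×o_n = [-0.0569, 0.9277, 0.0000], ω = ẑ
J2: z=[0.9744, -0.2250, 0.0000] o=[0.0877, 0.3800, 0.6000] → [0.2102, 0.9103, -0.1258, 0.9744, -0.2250, 0.0000]
J3: z=[0.0157, 0.0680, 0.9976] o=[0.6063, 0.5367, 0.5812] → [0.4164, 0.3350, -0.0294, 0.0157, 0.0680, 0.9976]
J4: z=[0.2254, -0.9722, 0.0627] o=[0.0831, 0.4280, 0.7772] → [1.1039, 0.3035, 0.7375, 0.2254, -0.9722, 0.0627]
J5: z=[0.2254, -0.9722, 0.0627] o=[0.9101, 0.0490, 0.5388] → [0.8483, 0.1979, 0.0189, 0.2254, -0.9722, 0.0627]
J6: z=[-0.9736, -0.2272, -0.0217] o=[0.9341, 0.0108, -0.1397] → [0.0452, -0.1892, -0.0464, -0.9736, -0.2272, -0.0217]
q̇ = J⁺·V = [-0.7280, 0.3500, 0.5220, 0.7240, 0.4900, 0.7880]

-0.7280 0.3500 0.5220 0.7240 0.4900 0.7880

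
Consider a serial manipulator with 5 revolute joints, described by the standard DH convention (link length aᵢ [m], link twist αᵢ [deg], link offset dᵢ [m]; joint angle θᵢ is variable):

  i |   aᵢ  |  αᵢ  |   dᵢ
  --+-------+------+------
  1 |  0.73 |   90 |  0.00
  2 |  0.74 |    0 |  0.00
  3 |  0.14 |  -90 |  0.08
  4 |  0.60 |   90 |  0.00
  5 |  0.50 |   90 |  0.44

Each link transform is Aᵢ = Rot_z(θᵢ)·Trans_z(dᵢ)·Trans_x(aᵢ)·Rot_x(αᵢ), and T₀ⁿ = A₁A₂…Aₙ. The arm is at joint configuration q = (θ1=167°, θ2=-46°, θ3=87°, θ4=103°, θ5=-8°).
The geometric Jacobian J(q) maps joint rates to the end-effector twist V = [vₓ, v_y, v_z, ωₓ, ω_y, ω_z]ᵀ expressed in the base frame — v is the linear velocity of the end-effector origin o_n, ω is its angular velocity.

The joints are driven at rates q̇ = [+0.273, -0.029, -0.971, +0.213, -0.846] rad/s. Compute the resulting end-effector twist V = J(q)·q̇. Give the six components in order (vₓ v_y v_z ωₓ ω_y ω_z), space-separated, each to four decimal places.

o_n = [-1.7380, -0.7134, -0.3733]
J₁: ẑ×o_n = [0.7134, -1.7380, 0.0000], ω = ẑ
J2: z=[0.2250, 0.9744, 0.0000] o=[-0.7113, 0.1642, 0.0000] → [-0.3638, 0.0840, 0.8030, 0.2250, 0.9744, 0.0000]
J3: z=[0.2250, 0.9744, 0.0000] o=[-1.2122, 0.2798, -0.5323] → [0.1549, -0.0358, 0.2889, 0.2250, 0.9744, 0.0000]
J4: z=[0.6392, -0.1476, 0.7547] o=[-1.2971, 0.3816, -0.4405] → [0.8164, -0.3757, -0.7650, 0.6392, -0.1476, 0.7547]
J5: z=[-0.7671, -0.0538, 0.6392] o=[-1.3294, -0.2110, -0.5290] → [0.3128, -0.1418, 0.3634, -0.7671, -0.0538, 0.6392]
V = J·q̇ = [-0.0358, -0.4022, -0.7742, 0.5602, -0.9603, -0.1070]

-0.0358 -0.4022 -0.7742 0.5602 -0.9603 -0.1070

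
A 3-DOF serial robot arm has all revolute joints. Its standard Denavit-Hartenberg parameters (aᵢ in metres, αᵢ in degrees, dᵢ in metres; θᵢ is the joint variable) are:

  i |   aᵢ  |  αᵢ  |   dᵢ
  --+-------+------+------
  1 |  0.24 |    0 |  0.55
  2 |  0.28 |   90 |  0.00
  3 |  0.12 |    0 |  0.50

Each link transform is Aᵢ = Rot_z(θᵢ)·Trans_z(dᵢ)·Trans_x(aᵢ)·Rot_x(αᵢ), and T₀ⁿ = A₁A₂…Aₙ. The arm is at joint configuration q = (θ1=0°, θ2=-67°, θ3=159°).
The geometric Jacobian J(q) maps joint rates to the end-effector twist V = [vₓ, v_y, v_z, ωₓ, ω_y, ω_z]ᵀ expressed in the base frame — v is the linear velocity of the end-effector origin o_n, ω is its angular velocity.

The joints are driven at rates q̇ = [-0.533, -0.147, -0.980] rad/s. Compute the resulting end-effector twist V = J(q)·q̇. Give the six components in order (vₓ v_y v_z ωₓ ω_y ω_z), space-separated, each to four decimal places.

o_n = [-0.1546, -0.3500, 0.5930]
J₁: ẑ×o_n = [0.3500, -0.1546, 0.0000], ω = ẑ
J2: z=[0.0000, 0.0000, 1.0000] o=[0.2400, 0.0000, 0.5500] → [0.3500, -0.3946, 0.0000, 0.0000, 0.0000, 1.0000]
J3: z=[-0.9205, -0.3907, 0.0000] o=[0.3494, -0.2577, 0.5500] → [-0.0168, 0.0396, -0.1120, -0.9205, -0.3907, 0.0000]
V = J·q̇ = [-0.2215, 0.1016, 0.1098, 0.9021, 0.3829, -0.6800]

-0.2215 0.1016 0.1098 0.9021 0.3829 -0.6800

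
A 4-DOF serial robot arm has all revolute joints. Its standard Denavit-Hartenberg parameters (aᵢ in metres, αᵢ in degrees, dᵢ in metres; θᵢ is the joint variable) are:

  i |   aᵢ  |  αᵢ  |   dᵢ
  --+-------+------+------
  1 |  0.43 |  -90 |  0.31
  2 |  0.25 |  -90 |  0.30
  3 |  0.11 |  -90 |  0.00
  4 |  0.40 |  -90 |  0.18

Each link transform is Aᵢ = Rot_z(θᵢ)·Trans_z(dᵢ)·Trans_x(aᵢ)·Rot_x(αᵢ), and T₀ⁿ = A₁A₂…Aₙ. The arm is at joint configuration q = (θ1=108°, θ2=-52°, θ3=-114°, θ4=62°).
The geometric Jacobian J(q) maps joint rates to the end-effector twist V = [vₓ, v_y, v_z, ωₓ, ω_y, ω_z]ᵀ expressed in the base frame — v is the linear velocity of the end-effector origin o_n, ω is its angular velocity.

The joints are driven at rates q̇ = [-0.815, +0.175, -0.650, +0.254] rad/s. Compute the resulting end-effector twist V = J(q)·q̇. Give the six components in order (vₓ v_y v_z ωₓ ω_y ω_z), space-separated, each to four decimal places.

o_n = [-0.7164, 0.1166, 0.7586]
J₁: ẑ×o_n = [-0.1166, -0.7164, 0.0000], ω = ẑ
J2: z=[-0.9511, -0.3090, 0.0000] o=[-0.1329, 0.4090, 0.3100] → [-0.1386, 0.4266, 0.0977, -0.9511, -0.3090, 0.0000]
J3: z=[-0.2435, 0.7494, -0.6157] o=[-0.4658, 0.4626, 0.5070] → [-0.0245, 0.2155, 0.2721, -0.2435, 0.7494, -0.6157]
J4: z=[-0.5606, 0.4092, 0.7199] o=[-0.5528, 0.4054, 0.4717] → [0.3253, 0.0431, 0.2288, -0.5606, 0.4092, 0.7199]
V = J·q̇ = [0.1693, 0.5293, -0.1016, -0.1506, -0.4373, -0.2320]

0.1693 0.5293 -0.1016 -0.1506 -0.4373 -0.2320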